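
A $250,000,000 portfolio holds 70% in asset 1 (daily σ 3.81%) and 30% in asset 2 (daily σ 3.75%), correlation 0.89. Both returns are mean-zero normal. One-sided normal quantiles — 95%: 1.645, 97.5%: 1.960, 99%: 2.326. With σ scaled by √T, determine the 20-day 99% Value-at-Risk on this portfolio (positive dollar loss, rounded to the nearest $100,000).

$96,300,000

σ_p = √(0.7²·3.81² + 0.3²·3.75² + 2·0.89·0.7·0.3·3.81·3.75) = 3.704%.
σ_{20d} = 3.704% × √20 = 16.565%.
VaR = 2.326 × 16.565% = 38.530%; on $250,000,000 that is $96,325,000.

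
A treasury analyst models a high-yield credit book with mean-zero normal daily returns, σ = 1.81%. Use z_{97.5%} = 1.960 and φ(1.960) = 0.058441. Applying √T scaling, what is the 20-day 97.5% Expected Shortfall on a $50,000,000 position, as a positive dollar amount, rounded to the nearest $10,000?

$9,460,000

σ_{20d} = 1.81% × √20 = 8.095%.
ES multiplier = φ(z)/(1−α) = 0.058441/0.025 = 2.338.
ES = 8.095% × 2.338 = 18.926%; on $50,000,000: $9,463,000.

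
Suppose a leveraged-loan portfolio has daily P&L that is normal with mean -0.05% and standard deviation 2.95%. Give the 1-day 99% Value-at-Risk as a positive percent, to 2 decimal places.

6.91%

At 99% one-sided, z = 2.326.
VaR = −μ + z·σ = −(-0.05%) + 2.326 × 2.95% = 6.912%.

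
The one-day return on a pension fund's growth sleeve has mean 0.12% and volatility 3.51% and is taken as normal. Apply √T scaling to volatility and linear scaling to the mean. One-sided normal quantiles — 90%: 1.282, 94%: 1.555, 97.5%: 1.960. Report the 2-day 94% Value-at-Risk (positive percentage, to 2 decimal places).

σ_{2d} = 3.51% × √2 = 4.964%; μ_{2d} = 2 × 0.12% = 0.240%.
VaR = −(0.240%) + 1.555 × 4.964% = 7.479%.

7.48%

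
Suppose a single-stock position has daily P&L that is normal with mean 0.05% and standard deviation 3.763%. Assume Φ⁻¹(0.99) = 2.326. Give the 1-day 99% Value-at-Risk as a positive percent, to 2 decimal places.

8.70%

VaR = −μ + z·σ = −(0.05%) + 2.326 × 3.763% = 8.703%.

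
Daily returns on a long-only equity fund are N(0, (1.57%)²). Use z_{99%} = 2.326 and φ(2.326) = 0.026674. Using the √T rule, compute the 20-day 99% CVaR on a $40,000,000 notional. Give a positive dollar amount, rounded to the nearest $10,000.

σ_{20d} = 1.57% × √20 = 7.021%.
ES multiplier = φ(z)/(1−α) = 0.026674/0.01 = 2.667.
ES = 7.021% × 2.667 = 18.725%; on $40,000,000: $7,490,000.

$7,490,000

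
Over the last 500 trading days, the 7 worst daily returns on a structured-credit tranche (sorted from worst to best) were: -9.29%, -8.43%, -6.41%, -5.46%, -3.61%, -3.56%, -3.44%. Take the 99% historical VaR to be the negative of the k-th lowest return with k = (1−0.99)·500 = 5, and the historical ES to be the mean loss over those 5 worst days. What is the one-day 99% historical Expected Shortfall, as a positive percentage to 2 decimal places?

6.64%

The 5 worst returns sum to -33.20%.
ES = −(-33.20%) / 5 = 6.64%.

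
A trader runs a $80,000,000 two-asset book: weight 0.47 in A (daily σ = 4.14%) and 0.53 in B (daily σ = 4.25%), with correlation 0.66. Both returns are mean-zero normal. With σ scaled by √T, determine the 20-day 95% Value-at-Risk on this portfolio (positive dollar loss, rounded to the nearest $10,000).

$22,520,000

σ_p = √(0.47²·4.14² + 0.53²·4.25² + 2·0.66·0.47·0.53·4.14·4.25) = 3.827%.
σ_{20d} = 3.827% × √20 = 17.115%.
z(95%) = 1.645.
VaR = 1.645 × 17.115% = 28.154%; on $80,000,000 that is $22,523,200.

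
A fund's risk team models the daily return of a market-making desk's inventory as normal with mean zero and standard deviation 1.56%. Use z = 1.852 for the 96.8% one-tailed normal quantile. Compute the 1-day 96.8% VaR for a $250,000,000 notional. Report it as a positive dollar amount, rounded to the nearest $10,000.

VaR = z·σ = 1.852 × 1.56% = 2.889%.
On $250,000,000: 0.02889 × $250,000,000 = $7,222,500.

$7,220,000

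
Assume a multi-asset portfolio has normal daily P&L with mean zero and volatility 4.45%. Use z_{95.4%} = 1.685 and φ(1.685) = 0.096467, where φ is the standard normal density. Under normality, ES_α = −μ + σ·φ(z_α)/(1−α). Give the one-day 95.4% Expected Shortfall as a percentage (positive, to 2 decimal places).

Tail multiplier: φ(z)/(1−α) = 0.096467 / 0.046 = 2.097.
ES = 4.45% × 2.097 = 9.332%.

9.33%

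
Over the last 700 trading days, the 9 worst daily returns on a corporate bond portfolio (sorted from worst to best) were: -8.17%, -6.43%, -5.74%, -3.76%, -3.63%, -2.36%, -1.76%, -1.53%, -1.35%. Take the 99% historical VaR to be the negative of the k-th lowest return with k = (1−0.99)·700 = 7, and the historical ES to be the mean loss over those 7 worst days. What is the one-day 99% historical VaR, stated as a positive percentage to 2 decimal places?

k = 7; the 7th lowest return is -1.76%, so VaR = 1.76%.

1.76%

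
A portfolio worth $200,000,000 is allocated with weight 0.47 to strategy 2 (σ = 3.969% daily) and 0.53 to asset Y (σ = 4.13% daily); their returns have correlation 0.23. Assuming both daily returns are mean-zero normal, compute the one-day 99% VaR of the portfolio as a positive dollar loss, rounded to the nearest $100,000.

$14,800,000

σ_p² = 0.47²·3.969² + 0.53²·4.13² + 2·0.23·0.47·0.53·3.969·4.13 = 10.1494 (%²).
σ_p = √10.1494 = 3.186%.
At 99%, z = 2.326.
VaR = 2.326 × 3.186% = 7.411%; on $200,000,000 that is $14,822,000.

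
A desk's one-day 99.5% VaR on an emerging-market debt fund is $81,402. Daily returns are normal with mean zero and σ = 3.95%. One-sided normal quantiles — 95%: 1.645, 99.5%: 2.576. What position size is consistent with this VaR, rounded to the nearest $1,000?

VaR as a fraction of value: z·σ = 2.576 × 3.95% = 10.1752%.
Position = $81,402 / 0.101752 = $800,004.

$800,000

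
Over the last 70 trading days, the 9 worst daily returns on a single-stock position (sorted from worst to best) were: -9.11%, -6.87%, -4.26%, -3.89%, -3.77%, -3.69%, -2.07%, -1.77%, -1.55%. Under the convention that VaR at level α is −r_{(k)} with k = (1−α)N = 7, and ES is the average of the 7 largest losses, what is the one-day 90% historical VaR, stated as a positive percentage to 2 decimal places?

2.07%

k = 7; the 7th lowest return is -2.07%, so VaR = 2.07%.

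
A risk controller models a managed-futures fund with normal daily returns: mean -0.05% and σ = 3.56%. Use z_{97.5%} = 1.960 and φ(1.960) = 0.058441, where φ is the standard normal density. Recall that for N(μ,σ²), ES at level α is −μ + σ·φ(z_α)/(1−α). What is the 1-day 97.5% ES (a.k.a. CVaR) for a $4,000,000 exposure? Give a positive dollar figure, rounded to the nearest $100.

$334,900

Tail multiplier: φ(z)/(1−α) = 0.058441 / 0.025 = 2.338.
ES = −(-0.05%) + 3.56% × 2.338 = 8.373%.
On $4,000,000: 0.08373 × $4,000,000 = $334,920.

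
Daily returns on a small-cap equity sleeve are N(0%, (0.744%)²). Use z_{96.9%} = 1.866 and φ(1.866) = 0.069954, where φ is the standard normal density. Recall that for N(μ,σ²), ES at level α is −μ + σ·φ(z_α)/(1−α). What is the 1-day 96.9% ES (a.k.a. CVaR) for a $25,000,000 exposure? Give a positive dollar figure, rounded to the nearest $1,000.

$420,000

Tail multiplier: φ(z)/(1−α) = 0.069954 / 0.031 = 2.257.
ES = 0.744% × 2.257 = 1.679%.
On $25,000,000: 0.01679 × $25,000,000 = $419,750.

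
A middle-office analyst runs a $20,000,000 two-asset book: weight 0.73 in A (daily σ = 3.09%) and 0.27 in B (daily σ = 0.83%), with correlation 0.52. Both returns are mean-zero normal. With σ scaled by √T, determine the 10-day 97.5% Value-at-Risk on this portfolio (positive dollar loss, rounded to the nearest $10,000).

$2,950,000

σ_p = √(0.73²·3.09² + 0.27²·0.83² + 2·0.52·0.73·0.27·3.09·0.83) = 2.380%.
σ_{10d} = 2.380% × √10 = 7.526%.
z(97.5%) = 1.960.
VaR = 1.960 × 7.526% = 14.751%; on $20,000,000 that is $2,950,200.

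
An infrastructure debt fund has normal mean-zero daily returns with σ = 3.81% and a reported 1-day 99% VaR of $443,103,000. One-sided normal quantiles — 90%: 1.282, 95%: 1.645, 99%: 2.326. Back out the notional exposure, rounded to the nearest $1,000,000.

$5,000,000,000

VaR as a fraction of value: z·σ = 2.326 × 3.81% = 8.86206%.
Position = $443,103,000 / 0.0886206 = $5,000,000,000.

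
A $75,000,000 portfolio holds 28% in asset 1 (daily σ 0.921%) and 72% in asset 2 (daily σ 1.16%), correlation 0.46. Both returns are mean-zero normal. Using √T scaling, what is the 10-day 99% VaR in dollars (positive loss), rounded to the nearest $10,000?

$5,410,000

σ_p = √(0.28²·0.921² + 0.72²·1.16² + 2·0.46·0.28·0.72·0.921·1.16) = 0.981%.
σ_{10d} = 0.981% × √10 = 3.102%.
z(99%) = 2.326.
VaR = 2.326 × 3.102% = 7.215%; on $75,000,000 that is $5,411,250.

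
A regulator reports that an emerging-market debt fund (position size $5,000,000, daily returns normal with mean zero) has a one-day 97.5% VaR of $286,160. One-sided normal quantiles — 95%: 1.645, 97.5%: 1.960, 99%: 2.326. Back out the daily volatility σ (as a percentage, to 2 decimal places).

2.92%

VaR as a fraction: $286,160 / $5,000,000 = 5.723%.
σ = VaR / z = 5.723% / 1.960 = 2.920%.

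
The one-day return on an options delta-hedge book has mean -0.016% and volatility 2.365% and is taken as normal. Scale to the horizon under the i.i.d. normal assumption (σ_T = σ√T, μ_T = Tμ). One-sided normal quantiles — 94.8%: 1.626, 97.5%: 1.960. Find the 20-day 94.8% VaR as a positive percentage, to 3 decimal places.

17.518%

σ_{20d} = 2.365% × √20 = 10.577%; μ_{20d} = 20 × -0.016% = -0.320%.
VaR = −(-0.320%) + 1.626 × 10.577% = 17.518%.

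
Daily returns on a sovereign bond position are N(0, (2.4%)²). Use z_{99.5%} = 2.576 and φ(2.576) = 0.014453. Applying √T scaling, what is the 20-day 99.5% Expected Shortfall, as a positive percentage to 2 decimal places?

31.03%

σ_{20d} = 2.4% × √20 = 10.733%.
ES multiplier = φ(z)/(1−α) = 0.014453/0.005 = 2.891.
ES = 10.733% × 2.891 = 31.029%.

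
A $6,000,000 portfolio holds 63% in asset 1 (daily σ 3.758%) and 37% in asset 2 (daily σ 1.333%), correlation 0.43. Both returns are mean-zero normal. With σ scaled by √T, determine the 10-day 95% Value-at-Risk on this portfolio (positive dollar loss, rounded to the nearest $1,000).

$817,000

σ_p = √(0.63²·3.758² + 0.37²·1.333² + 2·0.43·0.63·0.37·3.758·1.333) = 2.618%.
σ_{10d} = 2.618% × √10 = 8.279%.
z(95%) = 1.645.
VaR = 1.645 × 8.279% = 13.619%; on $6,000,000 that is $817,140.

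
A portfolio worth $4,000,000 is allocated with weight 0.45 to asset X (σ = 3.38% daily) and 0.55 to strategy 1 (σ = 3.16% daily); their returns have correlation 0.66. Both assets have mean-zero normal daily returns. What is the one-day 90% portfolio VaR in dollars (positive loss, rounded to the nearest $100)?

σ_p² = 0.45²·3.38² + 0.55²·3.16² + 2·0.66·0.45·0.55·3.38·3.16 = 8.8235 (%²).
σ_p = √8.8235 = 2.970%.
At 90%, z = 1.282.
VaR = 1.282 × 2.970% = 3.808%; on $4,000,000 that is $152,320.

$152,300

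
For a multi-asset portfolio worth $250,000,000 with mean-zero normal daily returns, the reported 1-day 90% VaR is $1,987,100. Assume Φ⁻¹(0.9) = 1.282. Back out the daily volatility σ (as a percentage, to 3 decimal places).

VaR as a fraction: $1,987,100 / $250,000,000 = 0.795%.
σ = VaR / z = 0.795% / 1.282 = 0.620%.

0.620%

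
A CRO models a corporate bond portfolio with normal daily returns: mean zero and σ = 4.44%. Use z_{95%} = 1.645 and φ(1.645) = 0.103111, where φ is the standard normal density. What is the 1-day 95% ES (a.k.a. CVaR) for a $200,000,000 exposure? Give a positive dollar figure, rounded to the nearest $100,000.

$18,300,000

Tail multiplier: φ(z)/(1−α) = 0.103111 / 0.05 = 2.062.
ES = 4.44% × 2.062 = 9.155%.
On $200,000,000: 0.09155 × $200,000,000 = $18,310,000.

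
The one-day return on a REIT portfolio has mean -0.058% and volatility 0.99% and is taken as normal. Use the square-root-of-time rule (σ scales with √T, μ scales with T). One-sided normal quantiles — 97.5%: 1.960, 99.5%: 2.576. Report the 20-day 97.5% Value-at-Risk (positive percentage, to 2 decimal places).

9.84%

σ_{20d} = 0.99% × √20 = 4.427%; μ_{20d} = 20 × -0.058% = -1.160%.
VaR = −(-1.160%) + 1.960 × 4.427% = 9.837%.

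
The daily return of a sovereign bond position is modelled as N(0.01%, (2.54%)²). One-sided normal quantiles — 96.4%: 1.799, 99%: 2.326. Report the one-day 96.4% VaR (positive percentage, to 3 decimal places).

VaR = −μ + z·σ = −(0.01%) + 1.799 × 2.54% = 4.559%.

4.559%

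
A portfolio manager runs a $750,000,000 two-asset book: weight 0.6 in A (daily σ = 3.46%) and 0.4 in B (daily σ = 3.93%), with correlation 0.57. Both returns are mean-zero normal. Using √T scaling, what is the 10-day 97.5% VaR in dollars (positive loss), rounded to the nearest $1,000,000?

$151,000,000

σ_p = √(0.6²·3.46² + 0.4²·3.93² + 2·0.57·0.6·0.4·3.46·3.93) = 3.241%.
σ_{10d} = 3.241% × √10 = 10.249%.
z(97.5%) = 1.960.
VaR = 1.960 × 10.249% = 20.088%; on $750,000,000 that is $150,660,000.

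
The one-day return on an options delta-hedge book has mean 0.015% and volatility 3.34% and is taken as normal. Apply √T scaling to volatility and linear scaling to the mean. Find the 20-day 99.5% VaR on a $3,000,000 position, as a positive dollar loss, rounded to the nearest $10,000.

At 99.5%, z = 2.576.
σ_{20d} = 3.34% × √20 = 14.937%; μ_{20d} = 20 × 0.015% = 0.300%.
VaR = −(0.300%) + 2.576 × 14.937% = 38.178%.
On $3,000,000: 0.38178 × $3,000,000 = $1,145,340.

$1,150,000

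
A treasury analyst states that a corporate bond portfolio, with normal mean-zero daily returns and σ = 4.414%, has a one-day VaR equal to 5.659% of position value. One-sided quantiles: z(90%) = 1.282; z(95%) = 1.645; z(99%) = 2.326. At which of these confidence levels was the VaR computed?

90%

Implied z = VaR/σ = 5.659 / 4.414 = 1.282.
This matches z(90%) = 1.282.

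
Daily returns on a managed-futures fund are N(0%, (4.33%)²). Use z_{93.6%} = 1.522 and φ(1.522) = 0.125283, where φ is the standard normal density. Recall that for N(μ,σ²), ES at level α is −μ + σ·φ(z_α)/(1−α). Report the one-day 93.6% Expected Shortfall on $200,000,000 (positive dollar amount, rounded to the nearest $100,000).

$17,000,000

Tail multiplier: φ(z)/(1−α) = 0.125283 / 0.064 = 1.958.
ES = 4.33% × 1.958 = 8.478%.
On $200,000,000: 0.08478 × $200,000,000 = $16,956,000.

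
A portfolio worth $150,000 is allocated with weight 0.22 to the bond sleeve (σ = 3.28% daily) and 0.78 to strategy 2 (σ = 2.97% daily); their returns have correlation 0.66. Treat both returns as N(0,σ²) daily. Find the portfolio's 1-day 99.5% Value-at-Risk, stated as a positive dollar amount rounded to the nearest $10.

σ_p² = 0.22²·3.28² + 0.78²·2.97² + 2·0.66·0.22·0.78·3.28·2.97 = 8.0939 (%²).
σ_p = √8.0939 = 2.845%.
At 99.5%, z = 2.576.
VaR = 2.576 × 2.845% = 7.329%; on $150,000 that is $10,994.

$10,990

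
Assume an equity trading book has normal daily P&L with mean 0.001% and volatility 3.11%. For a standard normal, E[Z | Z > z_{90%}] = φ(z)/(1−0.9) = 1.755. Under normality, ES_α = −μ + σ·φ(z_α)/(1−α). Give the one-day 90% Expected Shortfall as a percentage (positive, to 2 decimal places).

ES = −(0.001%) + 3.11% × 1.755 = 5.457%.

5.46%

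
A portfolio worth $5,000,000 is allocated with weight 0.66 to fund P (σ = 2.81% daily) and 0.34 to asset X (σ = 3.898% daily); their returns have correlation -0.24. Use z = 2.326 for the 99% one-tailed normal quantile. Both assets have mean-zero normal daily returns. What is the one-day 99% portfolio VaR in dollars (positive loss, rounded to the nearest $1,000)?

$233,000

σ_p² = 0.66²·2.81² + 0.34²·3.898² + 2·-0.24·0.66·0.34·2.81·3.898 = 4.0162 (%²).
σ_p = √4.0162 = 2.004%.
VaR = 2.326 × 2.004% = 4.661%; on $5,000,000 that is $233,050.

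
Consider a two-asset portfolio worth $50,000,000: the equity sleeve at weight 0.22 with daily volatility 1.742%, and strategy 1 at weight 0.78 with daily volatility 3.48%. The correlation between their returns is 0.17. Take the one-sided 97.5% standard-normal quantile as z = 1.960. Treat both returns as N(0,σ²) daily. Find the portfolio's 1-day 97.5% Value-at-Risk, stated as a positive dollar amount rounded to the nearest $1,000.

σ_p² = 0.22²·1.742² + 0.78²·3.48² + 2·0.17·0.22·0.78·1.742·3.48 = 7.8685 (%²).
σ_p = √7.8685 = 2.805%.
VaR = 1.960 × 2.805% = 5.498%; on $50,000,000 that is $2,749,000.

$2,749,000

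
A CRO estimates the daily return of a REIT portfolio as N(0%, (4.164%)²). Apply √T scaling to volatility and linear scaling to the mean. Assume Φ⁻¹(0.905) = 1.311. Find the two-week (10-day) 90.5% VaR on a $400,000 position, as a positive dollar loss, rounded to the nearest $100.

$69,100

σ_{10d} = 4.164% × √10 = 13.168%.
VaR = 1.311 × 13.168% = 17.263%.
On $400,000: 0.17263 × $400,000 = $69,052.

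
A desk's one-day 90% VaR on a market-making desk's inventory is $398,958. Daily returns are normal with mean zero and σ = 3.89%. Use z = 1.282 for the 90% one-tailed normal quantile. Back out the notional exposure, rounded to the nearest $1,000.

VaR as a fraction of value: z·σ = 1.282 × 3.89% = 4.98698%.
Position = $398,958 / 0.0498698 = $7,999,992.

$8,000,000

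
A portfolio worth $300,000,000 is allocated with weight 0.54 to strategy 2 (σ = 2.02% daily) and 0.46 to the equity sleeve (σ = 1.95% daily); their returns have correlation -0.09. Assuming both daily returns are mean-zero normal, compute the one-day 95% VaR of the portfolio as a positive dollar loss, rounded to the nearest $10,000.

$6,650,000

σ_p² = 0.54²·2.02² + 0.46²·1.95² + 2·-0.09·0.54·0.46·2.02·1.95 = 1.8183 (%²).
σ_p = √1.8183 = 1.348%.
At 95%, z = 1.645.
VaR = 1.645 × 1.348% = 2.217%; on $300,000,000 that is $6,651,000.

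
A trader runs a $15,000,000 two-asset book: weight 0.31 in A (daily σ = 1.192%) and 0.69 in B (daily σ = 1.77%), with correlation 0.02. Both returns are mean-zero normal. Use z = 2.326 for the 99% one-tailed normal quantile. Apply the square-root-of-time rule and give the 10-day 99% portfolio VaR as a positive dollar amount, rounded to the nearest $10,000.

$1,420,000

σ_p = √(0.31²·1.192² + 0.69²·1.77² + 2·0.02·0.31·0.69·1.192·1.77) = 1.283%.
σ_{10d} = 1.283% × √10 = 4.057%.
VaR = 2.326 × 4.057% = 9.437%; on $15,000,000 that is $1,415,550.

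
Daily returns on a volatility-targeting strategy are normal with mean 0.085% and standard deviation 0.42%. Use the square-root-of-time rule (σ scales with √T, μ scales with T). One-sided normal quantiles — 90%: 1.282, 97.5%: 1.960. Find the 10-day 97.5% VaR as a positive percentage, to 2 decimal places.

σ_{10d} = 0.42% × √10 = 1.328%; μ_{10d} = 10 × 0.085% = 0.850%.
VaR = −(0.850%) + 1.960 × 1.328% = 1.753%.

1.75%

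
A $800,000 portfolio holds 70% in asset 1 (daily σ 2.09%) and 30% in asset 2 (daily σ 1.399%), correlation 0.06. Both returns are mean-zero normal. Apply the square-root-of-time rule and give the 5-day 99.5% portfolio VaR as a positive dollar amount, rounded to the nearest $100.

σ_p = √(0.7²·2.09² + 0.3²·1.399² + 2·0.06·0.7·0.3·2.09·1.399) = 1.546%.
σ_{5d} = 1.546% × √5 = 3.457%.
z(99.5%) = 2.576.
VaR = 2.576 × 3.457% = 8.905%; on $800,000 that is $71,240.

$71,200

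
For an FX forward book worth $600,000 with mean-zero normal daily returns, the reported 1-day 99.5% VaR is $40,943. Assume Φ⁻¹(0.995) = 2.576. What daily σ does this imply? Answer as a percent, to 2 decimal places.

2.65%

VaR as a fraction: $40,943 / $600,000 = 6.824%.
σ = VaR / z = 6.824% / 2.576 = 2.649%.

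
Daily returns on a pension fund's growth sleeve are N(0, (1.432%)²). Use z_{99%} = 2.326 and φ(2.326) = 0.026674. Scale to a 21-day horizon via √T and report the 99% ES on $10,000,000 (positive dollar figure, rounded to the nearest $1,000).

σ_{21d} = 1.432% × √21 = 6.562%.
ES multiplier = φ(z)/(1−α) = 0.026674/0.01 = 2.667.
ES = 6.562% × 2.667 = 17.501%; on $10,000,000: $1,750,100.

$1,750,000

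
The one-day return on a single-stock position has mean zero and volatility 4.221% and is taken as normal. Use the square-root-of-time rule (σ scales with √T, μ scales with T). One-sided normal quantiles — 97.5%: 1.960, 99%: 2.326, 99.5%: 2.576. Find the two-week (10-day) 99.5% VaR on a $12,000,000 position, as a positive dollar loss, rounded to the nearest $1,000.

$4,126,000

σ_{10d} = 4.221% × √10 = 13.348%.
VaR = 2.576 × 13.348% = 34.384%.
On $12,000,000: 0.34384 × $12,000,000 = $4,126,080.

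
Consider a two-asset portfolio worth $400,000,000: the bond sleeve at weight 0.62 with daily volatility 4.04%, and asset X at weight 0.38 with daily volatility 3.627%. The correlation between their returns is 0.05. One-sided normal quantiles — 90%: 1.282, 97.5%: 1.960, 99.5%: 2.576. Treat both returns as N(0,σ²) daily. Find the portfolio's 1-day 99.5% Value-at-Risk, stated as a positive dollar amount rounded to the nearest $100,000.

σ_p² = 0.62²·4.04² + 0.38²·3.627² + 2·0.05·0.62·0.38·4.04·3.627 = 8.5189 (%²).
σ_p = √8.5189 = 2.919%.
VaR = 2.576 × 2.919% = 7.519%; on $400,000,000 that is $30,076,000.

$30,100,000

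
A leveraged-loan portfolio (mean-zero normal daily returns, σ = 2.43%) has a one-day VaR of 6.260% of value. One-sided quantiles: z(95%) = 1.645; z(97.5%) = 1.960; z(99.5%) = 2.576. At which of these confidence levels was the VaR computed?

99.5%

Implied z = VaR/σ = 6.260 / 2.43 = 2.576.
This matches z(99.5%) = 2.576.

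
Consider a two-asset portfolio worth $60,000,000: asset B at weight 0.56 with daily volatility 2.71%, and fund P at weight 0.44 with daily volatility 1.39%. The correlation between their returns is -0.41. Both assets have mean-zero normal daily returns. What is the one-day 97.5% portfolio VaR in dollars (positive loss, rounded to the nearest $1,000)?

σ_p² = 0.56²·2.71² + 0.44²·1.39² + 2·-0.41·0.56·0.44·2.71·1.39 = 1.9161 (%²).
σ_p = √1.9161 = 1.384%.
At 97.5%, z = 1.960.
VaR = 1.960 × 1.384% = 2.713%; on $60,000,000 that is $1,627,800.

$1,628,000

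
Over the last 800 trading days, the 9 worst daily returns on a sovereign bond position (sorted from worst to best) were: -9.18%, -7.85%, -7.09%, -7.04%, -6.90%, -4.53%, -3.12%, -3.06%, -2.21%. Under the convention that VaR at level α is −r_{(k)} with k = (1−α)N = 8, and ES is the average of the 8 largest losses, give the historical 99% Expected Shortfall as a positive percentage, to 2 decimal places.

6.10%

The 8 worst returns sum to -48.77%.
ES = −(-48.77%) / 8 = 6.09625% ≈ 6.10%.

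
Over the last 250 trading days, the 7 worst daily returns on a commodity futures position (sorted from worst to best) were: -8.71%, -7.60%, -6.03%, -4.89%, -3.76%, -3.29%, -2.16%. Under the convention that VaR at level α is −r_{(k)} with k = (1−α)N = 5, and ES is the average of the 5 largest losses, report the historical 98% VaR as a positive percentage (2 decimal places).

3.76%

k = 5; the 5th lowest return is -3.76%, so VaR = 3.76%.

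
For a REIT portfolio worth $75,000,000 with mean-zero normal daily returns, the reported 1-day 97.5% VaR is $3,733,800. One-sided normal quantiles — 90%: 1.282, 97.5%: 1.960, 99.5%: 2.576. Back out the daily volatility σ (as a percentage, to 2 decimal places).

2.54%

VaR as a fraction: $3,733,800 / $75,000,000 = 4.978%.
σ = VaR / z = 4.978% / 1.960 = 2.540%.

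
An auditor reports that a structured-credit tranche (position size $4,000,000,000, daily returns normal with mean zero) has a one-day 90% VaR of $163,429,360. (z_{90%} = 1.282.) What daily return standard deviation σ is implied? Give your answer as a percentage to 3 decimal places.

VaR as a fraction: $163,429,360 / $4,000,000,000 = 4.086%.
σ = VaR / z = 4.086% / 1.282 = 3.187%.

3.187%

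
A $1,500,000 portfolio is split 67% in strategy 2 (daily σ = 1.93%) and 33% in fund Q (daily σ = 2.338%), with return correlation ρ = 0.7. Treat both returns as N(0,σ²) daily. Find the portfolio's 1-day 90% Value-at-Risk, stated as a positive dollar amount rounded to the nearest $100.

σ_p² = 0.67²·1.93² + 0.33²·2.338² + 2·0.7·0.67·0.33·1.93·2.338 = 3.6641 (%²).
σ_p = √3.6641 = 1.914%.
At 90%, z = 1.282.
VaR = 1.282 × 1.914% = 2.454%; on $1,500,000 that is $36,810.

$36,800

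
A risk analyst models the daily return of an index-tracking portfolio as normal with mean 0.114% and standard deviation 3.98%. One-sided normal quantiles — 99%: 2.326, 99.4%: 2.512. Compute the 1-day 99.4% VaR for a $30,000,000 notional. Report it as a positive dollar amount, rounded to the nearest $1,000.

VaR = −μ + z·σ = −(0.114%) + 2.512 × 3.98% = 9.884%.
On $30,000,000: 0.09884 × $30,000,000 = $2,965,200.

$2,965,000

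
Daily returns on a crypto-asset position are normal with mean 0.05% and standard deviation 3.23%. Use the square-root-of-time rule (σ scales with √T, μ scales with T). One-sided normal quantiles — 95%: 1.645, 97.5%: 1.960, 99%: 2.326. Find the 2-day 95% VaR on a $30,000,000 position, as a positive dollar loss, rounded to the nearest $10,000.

$2,220,000

σ_{2d} = 3.23% × √2 = 4.568%; μ_{2d} = 2 × 0.05% = 0.100%.
VaR = −(0.100%) + 1.645 × 4.568% = 7.414%.
On $30,000,000: 0.07414 × $30,000,000 = $2,224,200.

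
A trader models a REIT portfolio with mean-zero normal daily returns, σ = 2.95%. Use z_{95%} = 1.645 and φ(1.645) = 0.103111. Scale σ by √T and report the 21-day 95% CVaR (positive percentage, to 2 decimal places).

27.88%

σ_{21d} = 2.95% × √21 = 13.519%.
ES multiplier = φ(z)/(1−α) = 0.103111/0.05 = 2.062.
ES = 13.519% × 2.062 = 27.876%.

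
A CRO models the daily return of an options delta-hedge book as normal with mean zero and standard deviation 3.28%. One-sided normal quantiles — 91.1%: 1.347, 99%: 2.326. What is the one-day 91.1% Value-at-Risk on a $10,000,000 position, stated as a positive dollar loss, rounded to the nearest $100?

VaR = z·σ = 1.347 × 3.28% = 4.418%.
On $10,000,000: 0.04418 × $10,000,000 = $441,800.

$441,800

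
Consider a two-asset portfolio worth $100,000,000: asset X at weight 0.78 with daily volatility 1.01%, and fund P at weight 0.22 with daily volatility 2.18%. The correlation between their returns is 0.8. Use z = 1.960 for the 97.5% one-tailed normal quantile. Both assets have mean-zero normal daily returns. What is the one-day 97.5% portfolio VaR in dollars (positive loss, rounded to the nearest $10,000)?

σ_p² = 0.78²·1.01² + 0.22²·2.18² + 2·0.8·0.78·0.22·1.01·2.18 = 1.4552 (%²).
σ_p = √1.4552 = 1.206%.
VaR = 1.960 × 1.206% = 2.364%; on $100,000,000 that is $2,364,000.

$2,360,000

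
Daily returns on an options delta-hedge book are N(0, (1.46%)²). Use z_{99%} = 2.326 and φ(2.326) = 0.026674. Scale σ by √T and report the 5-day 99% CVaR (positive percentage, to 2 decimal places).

σ_{5d} = 1.46% × √5 = 3.265%.
ES multiplier = φ(z)/(1−α) = 0.026674/0.01 = 2.667.
ES = 3.265% × 2.667 = 8.708%.

8.71%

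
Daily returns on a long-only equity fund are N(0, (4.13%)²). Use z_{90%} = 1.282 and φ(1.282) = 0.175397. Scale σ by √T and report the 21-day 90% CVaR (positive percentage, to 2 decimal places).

33.20%

σ_{21d} = 4.13% × √21 = 18.926%.
ES multiplier = φ(z)/(1−α) = 0.175397/0.1 = 1.754.
ES = 18.926% × 1.754 = 33.196%.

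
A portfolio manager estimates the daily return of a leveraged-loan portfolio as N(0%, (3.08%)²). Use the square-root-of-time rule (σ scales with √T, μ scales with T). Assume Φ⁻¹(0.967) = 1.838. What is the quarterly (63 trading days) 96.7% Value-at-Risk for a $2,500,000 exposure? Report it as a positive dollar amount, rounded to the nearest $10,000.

σ_{63d} = 3.08% × √63 = 24.447%.
VaR = 1.838 × 24.447% = 44.934%.
On $2,500,000: 0.44934 × $2,500,000 = $1,123,350.

$1,120,000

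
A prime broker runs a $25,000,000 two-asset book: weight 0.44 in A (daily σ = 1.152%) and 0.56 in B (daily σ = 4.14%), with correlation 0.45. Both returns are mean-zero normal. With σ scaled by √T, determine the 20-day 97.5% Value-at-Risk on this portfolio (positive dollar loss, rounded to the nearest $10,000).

σ_p = √(0.44²·1.152² + 0.56²·4.14² + 2·0.45·0.44·0.56·1.152·4.14) = 2.586%.
σ_{20d} = 2.586% × √20 = 11.565%.
z(97.5%) = 1.960.
VaR = 1.960 × 11.565% = 22.667%; on $25,000,000 that is $5,666,750.

$5,670,000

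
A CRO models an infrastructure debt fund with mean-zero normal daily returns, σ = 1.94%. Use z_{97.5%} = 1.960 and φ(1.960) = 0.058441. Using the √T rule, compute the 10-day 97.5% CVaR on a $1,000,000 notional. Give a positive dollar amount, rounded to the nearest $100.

σ_{10d} = 1.94% × √10 = 6.135%.
ES multiplier = φ(z)/(1−α) = 0.058441/0.025 = 2.338.
ES = 6.135% × 2.338 = 14.344%; on $1,000,000: $143,440.

$143,400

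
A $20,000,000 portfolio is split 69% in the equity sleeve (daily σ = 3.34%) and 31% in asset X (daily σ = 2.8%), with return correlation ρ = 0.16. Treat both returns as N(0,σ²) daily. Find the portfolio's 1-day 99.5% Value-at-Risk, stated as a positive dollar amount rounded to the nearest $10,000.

$1,330,000

σ_p² = 0.69²·3.34² + 0.31²·2.8² + 2·0.16·0.69·0.31·3.34·2.8 = 6.7047 (%²).
σ_p = √6.7047 = 2.589%.
At 99.5%, z = 2.576.
VaR = 2.576 × 2.589% = 6.669%; on $20,000,000 that is $1,333,800.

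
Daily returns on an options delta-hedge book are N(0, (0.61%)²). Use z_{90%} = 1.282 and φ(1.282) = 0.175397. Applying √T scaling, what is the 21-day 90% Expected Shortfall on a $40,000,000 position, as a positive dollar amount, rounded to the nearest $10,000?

σ_{21d} = 0.61% × √21 = 2.795%.
ES multiplier = φ(z)/(1−α) = 0.175397/0.1 = 1.754.
ES = 2.795% × 1.754 = 4.902%; on $40,000,000: $1,960,800.

$1,960,000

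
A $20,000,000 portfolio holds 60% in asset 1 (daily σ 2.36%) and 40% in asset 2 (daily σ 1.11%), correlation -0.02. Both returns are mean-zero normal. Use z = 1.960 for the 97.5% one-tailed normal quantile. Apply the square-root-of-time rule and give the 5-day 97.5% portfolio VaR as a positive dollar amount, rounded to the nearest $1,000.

σ_p = √(0.6²·2.36² + 0.4²·1.11² + 2·-0.02·0.6·0.4·2.36·1.11) = 1.475%.
σ_{5d} = 1.475% × √5 = 3.298%.
VaR = 1.960 × 3.298% = 6.464%; on $20,000,000 that is $1,292,800.

$1,293,000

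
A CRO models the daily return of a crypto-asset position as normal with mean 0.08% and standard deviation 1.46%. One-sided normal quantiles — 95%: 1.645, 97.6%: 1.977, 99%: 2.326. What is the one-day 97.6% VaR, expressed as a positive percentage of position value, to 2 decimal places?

VaR = −μ + z·σ = −(0.08%) + 1.977 × 1.46% = 2.806%.

2.81%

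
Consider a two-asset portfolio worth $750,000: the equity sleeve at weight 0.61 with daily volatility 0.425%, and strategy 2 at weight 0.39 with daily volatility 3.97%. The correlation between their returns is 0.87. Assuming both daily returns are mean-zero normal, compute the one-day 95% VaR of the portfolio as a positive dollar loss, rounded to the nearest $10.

σ_p² = 0.61²·0.425² + 0.39²·3.97² + 2·0.87·0.61·0.39·0.425·3.97 = 3.1629 (%²).
σ_p = √3.1629 = 1.778%.
At 95%, z = 1.645.
VaR = 1.645 × 1.778% = 2.925%; on $750,000 that is $21,938.

$21,940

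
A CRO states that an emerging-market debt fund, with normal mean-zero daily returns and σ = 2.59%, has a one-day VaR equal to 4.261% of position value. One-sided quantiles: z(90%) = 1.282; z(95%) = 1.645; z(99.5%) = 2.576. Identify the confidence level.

Implied z = VaR/σ = 4.261 / 2.59 = 1.645.
This matches z(95%) = 1.645.

95%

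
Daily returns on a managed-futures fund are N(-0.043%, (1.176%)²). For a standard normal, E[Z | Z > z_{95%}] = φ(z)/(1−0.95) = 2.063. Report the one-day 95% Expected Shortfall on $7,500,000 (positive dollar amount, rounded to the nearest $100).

$185,200

ES = −(-0.043%) + 1.176% × 2.063 = 2.469%.
On $7,500,000: 0.02469 × $7,500,000 = $185,175.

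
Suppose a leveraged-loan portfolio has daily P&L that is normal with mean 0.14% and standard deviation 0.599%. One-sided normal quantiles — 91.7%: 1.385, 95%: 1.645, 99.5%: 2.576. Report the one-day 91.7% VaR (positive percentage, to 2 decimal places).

VaR = −μ + z·σ = −(0.14%) + 1.385 × 0.599% = 0.690%.

0.69%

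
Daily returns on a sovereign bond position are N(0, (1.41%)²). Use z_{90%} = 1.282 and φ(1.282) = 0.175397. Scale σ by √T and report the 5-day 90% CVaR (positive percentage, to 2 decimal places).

σ_{5d} = 1.41% × √5 = 3.153%.
ES multiplier = φ(z)/(1−α) = 0.175397/0.1 = 1.754.
ES = 3.153% × 1.754 = 5.530%.

5.53%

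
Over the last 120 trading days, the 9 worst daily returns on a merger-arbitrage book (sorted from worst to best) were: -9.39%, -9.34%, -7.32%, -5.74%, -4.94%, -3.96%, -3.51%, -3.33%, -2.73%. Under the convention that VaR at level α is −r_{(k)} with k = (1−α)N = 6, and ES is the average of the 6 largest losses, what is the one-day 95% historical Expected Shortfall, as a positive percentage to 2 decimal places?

6.78%

The 6 worst returns sum to -40.69%.
ES = −(-40.69%) / 6 = 6.7816…% ≈ 6.78%.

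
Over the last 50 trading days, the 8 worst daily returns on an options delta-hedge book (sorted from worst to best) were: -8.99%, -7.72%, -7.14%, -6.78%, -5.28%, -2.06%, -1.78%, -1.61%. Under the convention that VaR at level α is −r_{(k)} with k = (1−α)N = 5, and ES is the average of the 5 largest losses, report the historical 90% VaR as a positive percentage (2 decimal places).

5.28%

k = 5; the 5th lowest return is -5.28%, so VaR = 5.28%.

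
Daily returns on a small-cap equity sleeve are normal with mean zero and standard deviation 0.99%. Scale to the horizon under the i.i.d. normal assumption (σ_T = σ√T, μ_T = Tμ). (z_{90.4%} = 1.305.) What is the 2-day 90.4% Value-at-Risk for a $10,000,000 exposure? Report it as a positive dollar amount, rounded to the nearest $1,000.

$183,000

σ_{2d} = 0.99% × √2 = 1.400%.
VaR = 1.305 × 1.400% = 1.827%.
On $10,000,000: 0.01827 × $10,000,000 = $182,700.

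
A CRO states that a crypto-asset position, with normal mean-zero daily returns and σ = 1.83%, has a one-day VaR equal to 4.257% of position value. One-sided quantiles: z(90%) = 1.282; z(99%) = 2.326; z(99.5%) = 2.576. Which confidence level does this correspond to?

99%

Implied z = VaR/σ = 4.257 / 1.83 = 2.326.
This matches z(99%) = 2.326.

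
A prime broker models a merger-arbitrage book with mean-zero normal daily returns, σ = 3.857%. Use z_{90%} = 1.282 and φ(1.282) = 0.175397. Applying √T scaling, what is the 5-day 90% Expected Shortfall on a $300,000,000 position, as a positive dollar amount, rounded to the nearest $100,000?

$45,400,000

σ_{5d} = 3.857% × √5 = 8.625%.
ES multiplier = φ(z)/(1−α) = 0.175397/0.1 = 1.754.
ES = 8.625% × 1.754 = 15.128%; on $300,000,000: $45,384,000.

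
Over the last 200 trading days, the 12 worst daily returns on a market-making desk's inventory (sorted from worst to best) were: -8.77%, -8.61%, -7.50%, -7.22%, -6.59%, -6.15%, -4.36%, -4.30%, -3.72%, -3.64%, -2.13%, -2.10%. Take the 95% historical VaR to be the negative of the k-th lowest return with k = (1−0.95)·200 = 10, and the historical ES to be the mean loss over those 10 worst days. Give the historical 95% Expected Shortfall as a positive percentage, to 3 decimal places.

The 10 worst returns sum to -60.86%.
ES = −(-60.86%) / 10 = 6.086%.

6.086%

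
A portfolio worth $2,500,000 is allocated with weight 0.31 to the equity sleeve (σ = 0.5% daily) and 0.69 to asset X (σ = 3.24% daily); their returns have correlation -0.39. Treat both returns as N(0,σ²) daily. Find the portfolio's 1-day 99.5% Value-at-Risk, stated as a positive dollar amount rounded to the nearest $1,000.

$140,000

σ_p² = 0.31²·0.5² + 0.69²·3.24² + 2·-0.39·0.31·0.69·0.5·3.24 = 4.7516 (%²).
σ_p = √4.7516 = 2.180%.
At 99.5%, z = 2.576.
VaR = 2.576 × 2.180% = 5.616%; on $2,500,000 that is $140,400.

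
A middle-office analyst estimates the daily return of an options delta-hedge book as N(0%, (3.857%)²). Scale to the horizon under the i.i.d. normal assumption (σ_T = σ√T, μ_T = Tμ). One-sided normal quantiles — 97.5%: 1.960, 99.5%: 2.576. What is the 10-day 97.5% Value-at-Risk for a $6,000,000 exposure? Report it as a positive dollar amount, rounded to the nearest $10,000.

$1,430,000

σ_{10d} = 3.857% × √10 = 12.197%.
VaR = 1.960 × 12.197% = 23.906%.
On $6,000,000: 0.23906 × $6,000,000 = $1,434,360.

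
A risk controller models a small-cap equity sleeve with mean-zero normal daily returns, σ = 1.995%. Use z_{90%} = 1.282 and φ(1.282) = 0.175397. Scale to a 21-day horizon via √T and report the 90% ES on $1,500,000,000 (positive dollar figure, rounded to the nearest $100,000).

$240,500,000

σ_{21d} = 1.995% × √21 = 9.142%.
ES multiplier = φ(z)/(1−α) = 0.175397/0.1 = 1.754.
ES = 9.142% × 1.754 = 16.035%; on $1,500,000,000: $240,525,000.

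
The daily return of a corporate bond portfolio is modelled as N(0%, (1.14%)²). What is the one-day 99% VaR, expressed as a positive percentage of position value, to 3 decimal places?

2.652%

At 99% one-sided, z = 2.326.
VaR = z·σ = 2.326 × 1.14% = 2.652%.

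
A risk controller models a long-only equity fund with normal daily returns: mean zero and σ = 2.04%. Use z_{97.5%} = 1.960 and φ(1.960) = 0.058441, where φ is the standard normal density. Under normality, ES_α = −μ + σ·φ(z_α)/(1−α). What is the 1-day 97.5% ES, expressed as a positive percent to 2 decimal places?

4.77%

Tail multiplier: φ(z)/(1−α) = 0.058441 / 0.025 = 2.338.
ES = 2.04% × 2.338 = 4.770%.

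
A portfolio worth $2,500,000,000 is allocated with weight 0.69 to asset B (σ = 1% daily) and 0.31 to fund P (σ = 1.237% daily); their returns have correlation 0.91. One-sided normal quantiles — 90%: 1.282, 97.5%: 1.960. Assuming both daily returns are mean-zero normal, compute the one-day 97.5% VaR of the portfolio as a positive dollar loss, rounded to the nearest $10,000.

σ_p² = 0.69²·1² + 0.31²·1.237² + 2·0.91·0.69·0.31·1·1.237 = 1.1047 (%²).
σ_p = √1.1047 = 1.051%.
VaR = 1.960 × 1.051% = 2.060%; on $2,500,000,000 that is $51,500,000.

$51,500,000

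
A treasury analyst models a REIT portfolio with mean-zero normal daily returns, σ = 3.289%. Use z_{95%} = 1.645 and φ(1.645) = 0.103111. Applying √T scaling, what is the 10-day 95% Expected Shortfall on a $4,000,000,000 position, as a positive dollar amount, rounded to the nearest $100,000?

$857,900,000

σ_{10d} = 3.289% × √10 = 10.401%.
ES multiplier = φ(z)/(1−α) = 0.103111/0.05 = 2.062.
ES = 10.401% × 2.062 = 21.447%; on $4,000,000,000: $857,880,000.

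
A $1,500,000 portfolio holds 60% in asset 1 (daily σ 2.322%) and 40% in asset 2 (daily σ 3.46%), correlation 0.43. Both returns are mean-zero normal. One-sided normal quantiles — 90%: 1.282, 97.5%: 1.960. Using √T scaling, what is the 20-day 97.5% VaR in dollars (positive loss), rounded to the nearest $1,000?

$309,000

σ_p = √(0.6²·2.322² + 0.4²·3.46² + 2·0.43·0.6·0.4·2.322·3.46) = 2.348%.
σ_{20d} = 2.348% × √20 = 10.501%.
VaR = 1.960 × 10.501% = 20.582%; on $1,500,000 that is $308,730.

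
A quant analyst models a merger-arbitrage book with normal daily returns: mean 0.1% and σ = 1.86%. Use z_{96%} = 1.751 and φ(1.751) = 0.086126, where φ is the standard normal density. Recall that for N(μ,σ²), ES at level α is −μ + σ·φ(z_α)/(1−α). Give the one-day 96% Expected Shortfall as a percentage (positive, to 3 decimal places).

3.905%

Tail multiplier: φ(z)/(1−α) = 0.086126 / 0.04 = 2.153.
ES = −(0.1%) + 1.86% × 2.153 = 3.905%.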